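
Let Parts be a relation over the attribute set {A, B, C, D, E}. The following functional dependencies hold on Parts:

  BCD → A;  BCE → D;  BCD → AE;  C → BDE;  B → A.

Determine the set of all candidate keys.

Attribute C never appears on the right-hand side of any dependency, so C must belong to every candidate key.
{C}⁺ = {A, B, C, D, E}, which is all of the schema, so {C} is the only candidate key.

C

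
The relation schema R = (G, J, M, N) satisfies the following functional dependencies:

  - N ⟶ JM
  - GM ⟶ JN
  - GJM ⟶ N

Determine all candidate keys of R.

(G, M); (G, N)

Attribute G never appears on the right-hand side of any dependency, so G must belong to every candidate key.
{G}⁺ = {G}, which is not all of the schema, so we must add further attributes.
{G, M}⁺: GM→JN adds J, N → {G, J, M, N}.
{G, N}⁺: N→JM adds J, M → {G, J, M, N}.
Any other superkey contains one of these as a subset, so there are no further candidate keys.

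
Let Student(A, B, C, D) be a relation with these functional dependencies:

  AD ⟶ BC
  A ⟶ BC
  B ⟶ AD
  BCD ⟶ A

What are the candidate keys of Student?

{A}⁺: A→BC adds B, C; B→AD adds D → {A, B, C, D}.
{B}⁺: B→AD adds A, D; AD→BC adds C → {A, B, C, D}.

A, B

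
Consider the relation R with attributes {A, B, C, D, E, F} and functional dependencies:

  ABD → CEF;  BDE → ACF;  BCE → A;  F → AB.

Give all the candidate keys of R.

{D, F}; {A, B, D}; {B, D, E}

Attribute D never appears on the right-hand side of any dependency, so D must belong to every candidate key.
{D}⁺ = {D}, which is not all of the schema, so we must add further attributes.
{D, F}⁺: F→AB adds A, B; ABD→CEF adds C, E → {A, B, C, D, E, F}. Minimal: {F}⁺ = {A, B, F}; {D}⁺ = {D} — none reach the full schema.
{A, B, D}⁺: ABD→CEF adds C, E, F → {A, B, C, D, E, F}. Minimal: {B, D}⁺ = {B, D}; {A, D}⁺ = {A, D}; {A, B}⁺ = {A, B} — none reach the full schema.
{B, D, E}⁺: BDE→ACF adds A, C, F → {A, B, C, D, E, F}. Minimal: {D, E}⁺ = {D, E}; {B, E}⁺ = {B, E}; {B, D}⁺ = {B, D} — none reach the full schema.
Any other superkey contains one of these as a subset, so there are no further candidate keys.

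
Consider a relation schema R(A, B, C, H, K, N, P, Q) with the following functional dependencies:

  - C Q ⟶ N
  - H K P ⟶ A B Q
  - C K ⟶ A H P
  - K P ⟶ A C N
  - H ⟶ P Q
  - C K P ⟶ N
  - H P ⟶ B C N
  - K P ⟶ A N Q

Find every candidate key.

Attribute K never appears on the right-hand side of any dependency, so K must belong to every candidate key.
{K}⁺ = {K}, which is not all of the schema, so we must add further attributes.
{C, K}⁺: CK→AHP adds A, H, P; KP→ACN adds N; H→PQ adds Q; HP→BCN adds B → {A, B, C, H, K, N, P, Q}. Minimal: {K}⁺ = {K}; {C}⁺ = {C} — none reach the full schema.
{H, K}⁺: H→PQ adds P, Q; HP→BCN adds B, C, N; KP→ANQ adds A → {A, B, C, H, K, N, P, Q}. Minimal: {K}⁺ = {K}; {H}⁺ = {B, C, H, N, P, Q} — none reach the full schema.
{K, P}⁺: KP→ACN adds A, C, N; KP→ANQ adds Q; CK→AHP adds H; HP→BCN adds B → {A, B, C, H, K, N, P, Q}. Minimal: {P}⁺ = {P}; {K}⁺ = {K} — none reach the full schema.
Any other superkey contains one of these as a subset, so there are no further candidate keys.

{C, K}, {H, K}, {K, P}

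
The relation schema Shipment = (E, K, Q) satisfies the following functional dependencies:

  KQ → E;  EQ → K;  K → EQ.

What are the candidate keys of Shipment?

{K}⁺: K→EQ adds E, Q → {E, K, Q}.
{E, Q}⁺: EQ→K adds K → {E, K, Q}. Minimal: {Q}⁺ = {Q}; {E}⁺ = {E} — none reach the full schema.

{K}, {E, Q}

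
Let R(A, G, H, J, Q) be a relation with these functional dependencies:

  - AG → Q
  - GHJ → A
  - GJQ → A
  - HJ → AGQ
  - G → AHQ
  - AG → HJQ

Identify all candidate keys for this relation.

{G}⁺: G→AHQ adds A, H, Q; AG→HJQ adds J → {A, G, H, J, Q}.
{H, J}⁺: HJ→AGQ adds A, G, Q → {A, G, H, J, Q}. Minimal: {J}⁺ = {J}; {H}⁺ = {H} — none reach the full schema.

(G), (H, J)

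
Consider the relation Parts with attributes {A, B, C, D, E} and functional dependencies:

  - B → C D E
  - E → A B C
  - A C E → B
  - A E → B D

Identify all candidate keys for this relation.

{B}⁺: B→CDE adds C, D, E; E→ABC adds A → {A, B, C, D, E}.
{E}⁺: E→ABC adds A, B, C; AE→BD adds D → {A, B, C, D, E}.

{B}; {E}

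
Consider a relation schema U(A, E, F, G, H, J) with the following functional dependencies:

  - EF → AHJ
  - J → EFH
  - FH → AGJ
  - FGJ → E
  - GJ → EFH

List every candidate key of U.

{J}, {E, F}, {F, H}

{J}⁺: J→EFH adds E, F, H; FH→AGJ adds A, G → {A, E, F, G, H, J}.
{E, F}⁺: EF→AHJ adds A, H, J; FH→AGJ adds G → {A, E, F, G, H, J}.
{F, H}⁺: FH→AGJ adds A, G, J; FGJ→E adds E → {A, E, F, G, H, J}.
Any other superkey contains one of these as a subset, so there are no further candidate keys.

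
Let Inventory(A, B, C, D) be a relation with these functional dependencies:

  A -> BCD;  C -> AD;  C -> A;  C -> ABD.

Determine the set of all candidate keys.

{A}⁺: A→BCD adds B, C, D → {A, B, C, D}.
{C}⁺: C→AD adds A, D; C→ABD adds B → {A, B, C, D}.
Any other superkey contains one of these as a subset, so there are no further candidate keys.

(A), (C)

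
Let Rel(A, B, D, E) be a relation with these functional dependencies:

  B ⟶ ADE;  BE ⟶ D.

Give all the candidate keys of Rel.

Attribute B never appears on the right-hand side of any dependency, so B must belong to every candidate key.
{B}⁺ = {A, B, D, E}, which is all of the schema, so {B} is the only candidate key.

{B}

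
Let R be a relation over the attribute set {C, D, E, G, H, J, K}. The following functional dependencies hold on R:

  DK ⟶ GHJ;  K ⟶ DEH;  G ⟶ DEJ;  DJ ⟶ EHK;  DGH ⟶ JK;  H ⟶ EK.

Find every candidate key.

Attribute C never appears on the right-hand side of any dependency, so C must belong to every candidate key.
{C}⁺ = {C}, which is not all of the schema, so we must add further attributes.
{C, G}⁺: G→DEJ adds D, E, J; DJ→EHK adds H, K → {C, D, E, G, H, J, K}. Minimal: {G}⁺ = {D, E, G, H, J, K}; {C}⁺ = {C} — none reach the full schema.
{C, H}⁺: H→EK adds E, K; K→DEH adds D; DK→GHJ adds G, J → {C, D, E, G, H, J, K}. Minimal: {H}⁺ = {D, E, G, H, J, K}; {C}⁺ = {C} — none reach the full schema.
{C, K}⁺: K→DEH adds D, E, H; DK→GHJ adds G, J → {C, D, E, G, H, J, K}. Minimal: {K}⁺ = {D, E, G, H, J, K}; {C}⁺ = {C} — none reach the full schema.
{C, D, J}⁺: DJ→EHK adds E, H, K; DK→GHJ adds G → {C, D, E, G, H, J, K}. Minimal: {D, J}⁺ = {D, E, G, H, J, K}; {C, J}⁺ = {C, J}; {C, D}⁺ = {C, D} — none reach the full schema.
Any other superkey contains one of these as a subset, so there are no further candidate keys.

(C, G), (C, H), (C, K), (C, D, J)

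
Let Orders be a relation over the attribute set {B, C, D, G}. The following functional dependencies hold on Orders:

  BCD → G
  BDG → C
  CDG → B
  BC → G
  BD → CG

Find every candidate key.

Attribute D never appears on the right-hand side of any dependency, so D must belong to every candidate key.
{D}⁺ = {D}, which is not all of the schema, so we must add further attributes.
{B, D}⁺: BD→CG adds C, G → {B, C, D, G}. Minimal: {D}⁺ = {D}; {B}⁺ = {B} — none reach the full schema.
{C, D, G}⁺: CDG→B adds B → {B, C, D, G}. Minimal: {D, G}⁺ = {D, G}; {C, G}⁺ = {C, G}; {C, D}⁺ = {C, D} — none reach the full schema.

(B, D), (C, D, G)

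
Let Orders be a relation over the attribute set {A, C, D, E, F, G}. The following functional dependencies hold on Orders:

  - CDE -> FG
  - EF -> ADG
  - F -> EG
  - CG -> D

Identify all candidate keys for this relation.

(C, F), (C, D, E), (C, E, G)

Attribute C never appears on the right-hand side of any dependency, so C must belong to every candidate key.
{C}⁺ = {C}, which is not all of the schema, so we must add further attributes.
{C, F}⁺: F→EG adds E, G; CG→D adds D; EF→ADG adds A → {A, C, D, E, F, G}. Minimal: {F}⁺ = {A, D, E, F, G}; {C}⁺ = {C} — none reach the full schema.
{C, D, E}⁺: CDE→FG adds F, G; EF→ADG adds A → {A, C, D, E, F, G}. Minimal: {D, E}⁺ = {D, E}; {C, E}⁺ = {C, E}; {C, D}⁺ = {C, D} — none reach the full schema.
{C, E, G}⁺: CG→D adds D; CDE→FG adds F; EF→ADG adds A → {A, C, D, E, F, G}. Minimal: {E, G}⁺ = {E, G}; {C, G}⁺ = {C, D, G}; {C, E}⁺ = {C, E} — none reach the full schema.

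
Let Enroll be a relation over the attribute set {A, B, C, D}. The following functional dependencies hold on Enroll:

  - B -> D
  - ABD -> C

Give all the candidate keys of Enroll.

Attributes A, B never appear on any right-hand side, so every candidate key must contain {A, B}.
{A, B}⁺ = {A, B, C, D}, which is all of the schema, so {A, B} is the only candidate key.

{A, B}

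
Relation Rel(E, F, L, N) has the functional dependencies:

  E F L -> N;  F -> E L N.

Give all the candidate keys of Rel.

Attribute F never appears on the right-hand side of any dependency, so F must belong to every candidate key.
{F}⁺ = {E, F, L, N}, which is all of the schema, so {F} is the only candidate key.

{F}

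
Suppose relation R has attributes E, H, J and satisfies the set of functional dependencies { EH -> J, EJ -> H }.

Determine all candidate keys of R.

(E, H); (E, J)

Attribute E never appears on the right-hand side of any dependency, so E must belong to every candidate key.
{E}⁺ = {E}, which is not all of the schema, so we must add further attributes.
{E, H}⁺: EH→J adds J → {E, H, J}.
{E, J}⁺: EJ→H adds H → {E, H, J}.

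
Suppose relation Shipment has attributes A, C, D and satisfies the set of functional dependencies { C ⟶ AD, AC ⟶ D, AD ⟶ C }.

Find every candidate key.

(C), (A, D)

{C}⁺: C→AD adds A, D → {A, C, D}.
{A, D}⁺: AD→C adds C → {A, C, D}. Minimal: {D}⁺ = {D}; {A}⁺ = {A} — none reach the full schema.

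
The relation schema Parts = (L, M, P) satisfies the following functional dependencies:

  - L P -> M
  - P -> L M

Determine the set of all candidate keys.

P

Attribute P never appears on the right-hand side of any dependency, so P must belong to every candidate key.
{P}⁺ = {L, M, P}, which is all of the schema, so {P} is the only candidate key.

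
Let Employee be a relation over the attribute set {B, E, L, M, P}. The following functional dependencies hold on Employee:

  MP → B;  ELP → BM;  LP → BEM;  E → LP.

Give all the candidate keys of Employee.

{E}⁺: E→LP adds L, P; ELP→BM adds B, M → {B, E, L, M, P}.
{L, P}⁺: LP→BEM adds B, E, M → {B, E, L, M, P}.
Any other superkey contains one of these as a subset, so there are no further candidate keys.

{E}, {L, P}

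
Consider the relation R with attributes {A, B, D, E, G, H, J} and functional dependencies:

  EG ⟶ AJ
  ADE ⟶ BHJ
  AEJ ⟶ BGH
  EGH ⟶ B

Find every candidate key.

{A, D, E}⁺: ADE→BHJ adds B, H, J; AEJ→BGH adds G → {A, B, D, E, G, H, J}. Minimal: {D, E}⁺ = {D, E}; {A, E}⁺ = {A, E}; {A, D}⁺ = {A, D} — none reach the full schema.
{D, E, G}⁺: EG→AJ adds A, J; ADE→BHJ adds B, H → {A, B, D, E, G, H, J}. Minimal: {E, G}⁺ = {A, B, E, G, H, J}; {D, G}⁺ = {D, G}; {D, E}⁺ = {D, E} — none reach the full schema.
Any other superkey contains one of these as a subset, so there are no further candidate keys.

{A, D, E}; {D, E, G}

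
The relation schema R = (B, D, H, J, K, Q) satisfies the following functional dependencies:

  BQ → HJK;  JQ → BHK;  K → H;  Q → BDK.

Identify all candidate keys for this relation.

{Q}⁺: Q→BDK adds B, D, K; BQ→HJK adds H, J → {B, D, H, J, K, Q}.
No other minimal superkey exists.

(Q)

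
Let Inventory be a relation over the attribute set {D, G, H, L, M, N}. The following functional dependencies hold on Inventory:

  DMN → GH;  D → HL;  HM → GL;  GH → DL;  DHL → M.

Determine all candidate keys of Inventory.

{D, N}, {G, H, N}, {H, M, N}

Attribute N never appears on the right-hand side of any dependency, so N must belong to every candidate key.
{N}⁺ = {N}, which is not all of the schema, so we must add further attributes.
{D, N}⁺: D→HL adds H, L; DHL→M adds M; DMN→GH adds G → {D, G, H, L, M, N}. Minimal: {N}⁺ = {N}; {D}⁺ = {D, G, H, L, M} — none reach the full schema.
{G, H, N}⁺: GH→DL adds D, L; DHL→M adds M → {D, G, H, L, M, N}. Minimal: {H, N}⁺ = {H, N}; {G, N}⁺ = {G, N}; {G, H}⁺ = {D, G, H, L, M} — none reach the full schema.
{H, M, N}⁺: HM→GL adds G, L; GH→DL adds D → {D, G, H, L, M, N}. Minimal: {M, N}⁺ = {M, N}; {H, N}⁺ = {H, N}; {H, M}⁺ = {D, G, H, L, M} — none reach the full schema.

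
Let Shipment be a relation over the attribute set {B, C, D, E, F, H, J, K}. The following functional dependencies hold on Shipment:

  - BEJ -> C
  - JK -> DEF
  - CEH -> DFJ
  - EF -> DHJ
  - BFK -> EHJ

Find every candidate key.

{B, F, K}, {B, J, K}, {B, C, E, H, K}

Attributes B, K never appear on any right-hand side, so every candidate key must contain {B, K}.
{B, K}⁺ = {B, K}, which is not all of the schema, so we must add further attributes.
{B, F, K}⁺: BFK→EHJ adds E, H, J; BEJ→C adds C; JK→DEF adds D → {B, C, D, E, F, H, J, K}. Minimal: {F, K}⁺ = {F, K}; {B, K}⁺ = {B, K}; {B, F}⁺ = {B, F} — none reach the full schema.
{B, J, K}⁺: JK→DEF adds D, E, F; EF→DHJ adds H; BEJ→C adds C → {B, C, D, E, F, H, J, K}. Minimal: {J, K}⁺ = {D, E, F, H, J, K}; {B, K}⁺ = {B, K}; {B, J}⁺ = {B, J} — none reach the full schema.
{B, C, E, H, K}⁺: CEH→DFJ adds D, F, J → {B, C, D, E, F, H, J, K}. Minimal: {C, E, H, K}⁺ = {C, D, E, F, H, J, K}; {B, E, H, K}⁺ = {B, E, H, K}; {B, C, H, K}⁺ = {B, C, H, K}; … — none reach the full schema.
Any other superkey contains one of these as a subset, so there are no further candidate keys.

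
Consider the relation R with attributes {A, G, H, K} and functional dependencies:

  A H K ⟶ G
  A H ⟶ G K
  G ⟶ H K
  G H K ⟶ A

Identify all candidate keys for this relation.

{G}; {A, H}

{G}⁺: G→HK adds H, K; GHK→A adds A → {A, G, H, K}.
{A, H}⁺: AH→GK adds G, K → {A, G, H, K}. Minimal: {H}⁺ = {H}; {A}⁺ = {A} — none reach the full schema.
Any other superkey contains one of these as a subset, so there are no further candidate keys.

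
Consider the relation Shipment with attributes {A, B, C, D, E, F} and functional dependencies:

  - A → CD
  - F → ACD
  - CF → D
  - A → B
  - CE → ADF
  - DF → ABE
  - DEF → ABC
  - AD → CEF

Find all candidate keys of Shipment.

{A}⁺: A→CD adds C, D; A→B adds B; AD→CEF adds E, F → {A, B, C, D, E, F}.
{F}⁺: F→ACD adds A, C, D; A→B adds B; DF→ABE adds E → {A, B, C, D, E, F}.
{C, E}⁺: CE→ADF adds A, D, F; DF→ABE adds B → {A, B, C, D, E, F}. Minimal: {E}⁺ = {E}; {C}⁺ = {C} — none reach the full schema.

(A); (F); (C, E)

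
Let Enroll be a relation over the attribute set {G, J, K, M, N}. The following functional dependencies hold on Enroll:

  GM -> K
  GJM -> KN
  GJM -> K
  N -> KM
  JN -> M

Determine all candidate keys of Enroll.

Attributes G, J never appear on any right-hand side, so every candidate key must contain {G, J}.
{G, J}⁺ = {G, J}, which is not all of the schema, so we must add further attributes.
{G, J, M}⁺: GM→K adds K; GJM→KN adds N → {G, J, K, M, N}.
{G, J, N}⁺: N→KM adds K, M → {G, J, K, M, N}.

{G, J, M}, {G, J, N}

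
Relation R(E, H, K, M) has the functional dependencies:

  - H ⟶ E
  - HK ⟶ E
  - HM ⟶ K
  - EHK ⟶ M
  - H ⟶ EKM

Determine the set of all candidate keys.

Attribute H never appears on the right-hand side of any dependency, so H must belong to every candidate key.
{H}⁺ = {E, H, K, M}, which is all of the schema, so {H} is the only candidate key.

(H)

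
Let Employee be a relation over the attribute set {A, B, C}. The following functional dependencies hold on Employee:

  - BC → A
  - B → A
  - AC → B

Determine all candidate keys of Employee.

{A, C}, {B, C}

{A, C}⁺: AC→B adds B → {A, B, C}.
{B, C}⁺: BC→A adds A → {A, B, C}.
Any other superkey contains one of these as a subset, so there are no further candidate keys.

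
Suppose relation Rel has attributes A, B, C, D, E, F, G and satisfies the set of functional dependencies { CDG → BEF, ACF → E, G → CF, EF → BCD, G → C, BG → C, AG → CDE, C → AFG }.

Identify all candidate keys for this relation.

{C}⁺: C→AFG adds A, F, G; ACF→E adds E; EF→BCD adds B, D → {A, B, C, D, E, F, G}.
{G}⁺: G→CF adds C, F; C→AFG adds A; ACF→E adds E; EF→BCD adds B, D → {A, B, C, D, E, F, G}.
{E, F}⁺: EF→BCD adds B, C, D; C→AFG adds A, G → {A, B, C, D, E, F, G}. Minimal: {F}⁺ = {F}; {E}⁺ = {E} — none reach the full schema.

{C}; {G}; {E, F}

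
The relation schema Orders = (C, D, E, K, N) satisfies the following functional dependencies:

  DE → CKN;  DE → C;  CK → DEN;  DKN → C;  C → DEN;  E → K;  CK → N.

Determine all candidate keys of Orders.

{C}; {D, E}; {D, K, N}

{C}⁺: C→DEN adds D, E, N; E→K adds K → {C, D, E, K, N}.
{D, E}⁺: DE→CKN adds C, K, N → {C, D, E, K, N}.
{D, K, N}⁺: DKN→C adds C; C→DEN adds E → {C, D, E, K, N}.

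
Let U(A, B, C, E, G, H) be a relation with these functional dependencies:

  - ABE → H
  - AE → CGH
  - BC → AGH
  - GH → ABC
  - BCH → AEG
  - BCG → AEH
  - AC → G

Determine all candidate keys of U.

{A, E}; {B, C}; {G, H}; {A, C, H}

{A, E}⁺: AE→CGH adds C, G, H; GH→ABC adds B → {A, B, C, E, G, H}.
{B, C}⁺: BC→AGH adds A, G, H; BCH→AEG adds E → {A, B, C, E, G, H}.
{G, H}⁺: GH→ABC adds A, B, C; BCH→AEG adds E → {A, B, C, E, G, H}.
{A, C, H}⁺: AC→G adds G; GH→ABC adds B; BCH→AEG adds E → {A, B, C, E, G, H}.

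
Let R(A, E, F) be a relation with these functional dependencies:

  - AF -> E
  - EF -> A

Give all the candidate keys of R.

{A, F}⁺: AF→E adds E → {A, E, F}. Minimal: {F}⁺ = {F}; {A}⁺ = {A} — none reach the full schema.
{E, F}⁺: EF→A adds A → {A, E, F}. Minimal: {F}⁺ = {F}; {E}⁺ = {E} — none reach the full schema.

{A, F}, {E, F}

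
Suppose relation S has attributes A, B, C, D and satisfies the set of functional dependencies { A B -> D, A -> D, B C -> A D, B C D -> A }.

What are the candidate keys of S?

(B, C)

Attributes B, C never appear on any right-hand side, so every candidate key must contain {B, C}.
{B, C}⁺ = {A, B, C, D}, which is all of the schema, so {B, C} is the only candidate key.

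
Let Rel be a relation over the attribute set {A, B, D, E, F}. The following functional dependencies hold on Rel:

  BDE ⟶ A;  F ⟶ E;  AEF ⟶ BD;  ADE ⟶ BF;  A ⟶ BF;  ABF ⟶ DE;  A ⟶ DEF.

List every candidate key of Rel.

{A}, {B, D, E}, {B, D, F}

{A}⁺: A→BF adds B, F; ABF→DE adds D, E → {A, B, D, E, F}.
{B, D, E}⁺: BDE→A adds A; ADE→BF adds F → {A, B, D, E, F}. Minimal: {D, E}⁺ = {D, E}; {B, E}⁺ = {B, E}; {B, D}⁺ = {B, D} — none reach the full schema.
{B, D, F}⁺: F→E adds E; BDE→A adds A → {A, B, D, E, F}. Minimal: {D, F}⁺ = {D, E, F}; {B, F}⁺ = {B, E, F}; {B, D}⁺ = {B, D} — none reach the full schema.
Any other superkey contains one of these as a subset, so there are no further candidate keys.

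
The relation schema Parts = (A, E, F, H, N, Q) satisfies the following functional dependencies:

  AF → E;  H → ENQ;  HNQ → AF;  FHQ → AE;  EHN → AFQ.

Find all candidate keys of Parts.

Attribute H never appears on the right-hand side of any dependency, so H must belong to every candidate key.
{H}⁺ = {A, E, F, H, N, Q}, which is all of the schema, so {H} is the only candidate key.

{H}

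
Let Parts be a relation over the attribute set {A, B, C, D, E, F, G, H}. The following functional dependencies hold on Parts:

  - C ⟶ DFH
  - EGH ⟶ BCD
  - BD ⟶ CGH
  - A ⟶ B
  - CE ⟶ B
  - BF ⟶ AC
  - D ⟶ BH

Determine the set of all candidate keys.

{C, E}; {D, E}; {A, E, F}; {B, E, F}; {E, G, H}

Attribute E never appears on the right-hand side of any dependency, so E must belong to every candidate key.
{E}⁺ = {E}, which is not all of the schema, so we must add further attributes.
{C, E}⁺: C→DFH adds D, F, H; CE→B adds B; BF→AC adds A; BD→CGH adds G → {A, B, C, D, E, F, G, H}.
{D, E}⁺: D→BH adds B, H; BD→CGH adds C, G; C→DFH adds F; BF→AC adds A → {A, B, C, D, E, F, G, H}.
{A, E, F}⁺: A→B adds B; BF→AC adds C; C→DFH adds D, H; BD→CGH adds G → {A, B, C, D, E, F, G, H}.
{B, E, F}⁺: BF→AC adds A, C; C→DFH adds D, H; BD→CGH adds G → {A, B, C, D, E, F, G, H}.
{E, G, H}⁺: EGH→BCD adds B, C, D; C→DFH adds F; BF→AC adds A → {A, B, C, D, E, F, G, H}.
Any other superkey contains one of these as a subset, so there are no further candidate keys.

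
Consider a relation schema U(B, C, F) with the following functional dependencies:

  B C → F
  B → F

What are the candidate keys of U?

Attributes B, C never appear on any right-hand side, so every candidate key must contain {B, C}.
{B, C}⁺ = {B, C, F}, which is all of the schema, so {B, C} is the only candidate key.

(B, C)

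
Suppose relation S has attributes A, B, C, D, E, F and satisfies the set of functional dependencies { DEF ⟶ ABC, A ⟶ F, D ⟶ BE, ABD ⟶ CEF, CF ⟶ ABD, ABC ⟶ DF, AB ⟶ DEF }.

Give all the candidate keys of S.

{A, B}⁺: A→F adds F; AB→DEF adds D, E; DEF→ABC adds C → {A, B, C, D, E, F}. Minimal: {B}⁺ = {B}; {A}⁺ = {A, F} — none reach the full schema.
{A, C}⁺: A→F adds F; CF→ABD adds B, D; AB→DEF adds E → {A, B, C, D, E, F}. Minimal: {C}⁺ = {C}; {A}⁺ = {A, F} — none reach the full schema.
{A, D}⁺: A→F adds F; D→BE adds B, E; ABD→CEF adds C → {A, B, C, D, E, F}. Minimal: {D}⁺ = {B, D, E}; {A}⁺ = {A, F} — none reach the full schema.
{C, F}⁺: CF→ABD adds A, B, D; AB→DEF adds E → {A, B, C, D, E, F}. Minimal: {F}⁺ = {F}; {C}⁺ = {C} — none reach the full schema.
{D, F}⁺: D→BE adds B, E; DEF→ABC adds A, C → {A, B, C, D, E, F}. Minimal: {F}⁺ = {F}; {D}⁺ = {B, D, E} — none reach the full schema.

{A, B}, {A, C}, {A, D}, {C, F}, {D, F}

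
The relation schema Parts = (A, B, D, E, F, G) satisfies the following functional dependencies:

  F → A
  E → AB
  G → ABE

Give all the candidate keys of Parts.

Attributes D, F, G never appear on any right-hand side, so every candidate key must contain {D, F, G}.
{D, F, G}⁺ = {A, B, D, E, F, G}, which is all of the schema, so {D, F, G} is the only candidate key.

(D, F, G)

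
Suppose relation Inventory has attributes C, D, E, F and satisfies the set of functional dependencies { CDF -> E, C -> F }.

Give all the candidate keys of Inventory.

{C, D}

{C, D}⁺: C→F adds F; CDF→E adds E → {C, D, E, F}.
No other minimal superkey exists.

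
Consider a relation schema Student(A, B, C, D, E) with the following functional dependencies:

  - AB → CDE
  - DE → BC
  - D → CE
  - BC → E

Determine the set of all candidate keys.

{A, B}; {A, D}

{A, B}⁺: AB→CDE adds C, D, E → {A, B, C, D, E}.
{A, D}⁺: D→CE adds C, E; DE→BC adds B → {A, B, C, D, E}.
Any other superkey contains one of these as a subset, so there are no further candidate keys.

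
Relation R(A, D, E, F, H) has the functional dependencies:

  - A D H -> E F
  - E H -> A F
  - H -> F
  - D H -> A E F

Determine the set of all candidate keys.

Attributes D, H never appear on any right-hand side, so every candidate key must contain {D, H}.
{D, H}⁺ = {A, D, E, F, H}, which is all of the schema, so {D, H} is the only candidate key.

{D, H}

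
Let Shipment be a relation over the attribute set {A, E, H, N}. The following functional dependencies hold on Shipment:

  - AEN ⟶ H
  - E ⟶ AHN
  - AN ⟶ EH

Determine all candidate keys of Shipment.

{E}, {A, N}

{E}⁺: E→AHN adds A, H, N → {A, E, H, N}.
{A, N}⁺: AN→EH adds E, H → {A, E, H, N}.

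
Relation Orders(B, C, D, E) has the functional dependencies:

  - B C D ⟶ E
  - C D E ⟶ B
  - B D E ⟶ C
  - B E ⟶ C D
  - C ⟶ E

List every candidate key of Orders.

{B, C}⁺: C→E adds E; BE→CD adds D → {B, C, D, E}. Minimal: {C}⁺ = {C, E}; {B}⁺ = {B} — none reach the full schema.
{B, E}⁺: BE→CD adds C, D → {B, C, D, E}. Minimal: {E}⁺ = {E}; {B}⁺ = {B} — none reach the full schema.
{C, D}⁺: C→E adds E; CDE→B adds B → {B, C, D, E}. Minimal: {D}⁺ = {D}; {C}⁺ = {C, E} — none reach the full schema.

BC, BE, CD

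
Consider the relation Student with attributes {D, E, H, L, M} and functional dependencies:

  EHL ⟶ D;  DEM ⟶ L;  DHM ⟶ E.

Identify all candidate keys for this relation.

{D, H, M}, {E, H, L, M}

Attributes H, M never appear on any right-hand side, so every candidate key must contain {H, M}.
{H, M}⁺ = {H, M}, which is not all of the schema, so we must add further attributes.
{D, H, M}⁺: DHM→E adds E; DEM→L adds L → {D, E, H, L, M}.
{E, H, L, M}⁺: EHL→D adds D → {D, E, H, L, M}.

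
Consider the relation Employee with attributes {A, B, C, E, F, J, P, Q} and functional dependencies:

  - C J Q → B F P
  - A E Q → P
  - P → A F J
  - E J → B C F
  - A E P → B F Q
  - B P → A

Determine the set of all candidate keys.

Attribute E never appears on the right-hand side of any dependency, so E must belong to every candidate key.
{E}⁺ = {E}, which is not all of the schema, so we must add further attributes.
{E, P}⁺: P→AFJ adds A, F, J; EJ→BCF adds B, C; AEP→BFQ adds Q → {A, B, C, E, F, J, P, Q}. Minimal: {P}⁺ = {A, F, J, P}; {E}⁺ = {E} — none reach the full schema.
{A, E, Q}⁺: AEQ→P adds P; P→AFJ adds F, J; EJ→BCF adds B, C → {A, B, C, E, F, J, P, Q}. Minimal: {E, Q}⁺ = {E, Q}; {A, Q}⁺ = {A, Q}; {A, E}⁺ = {A, E} — none reach the full schema.
{E, J, Q}⁺: EJ→BCF adds B, C, F; CJQ→BFP adds P; P→AFJ adds A → {A, B, C, E, F, J, P, Q}. Minimal: {J, Q}⁺ = {J, Q}; {E, Q}⁺ = {E, Q}; {E, J}⁺ = {B, C, E, F, J} — none reach the full schema.

(E, P), (A, E, Q), (E, J, Q)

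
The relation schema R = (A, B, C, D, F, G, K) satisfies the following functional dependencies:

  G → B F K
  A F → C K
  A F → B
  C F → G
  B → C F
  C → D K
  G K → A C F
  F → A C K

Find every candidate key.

{B}, {F}, {G}

{B}⁺: B→CF adds C, F; C→DK adds D, K; F→ACK adds A; CF→G adds G → {A, B, C, D, F, G, K}.
{F}⁺: F→ACK adds A, C, K; AF→B adds B; CF→G adds G; C→DK adds D → {A, B, C, D, F, G, K}.
{G}⁺: G→BFK adds B, F, K; B→CF adds C; C→DK adds D; GK→ACF adds A → {A, B, C, D, F, G, K}.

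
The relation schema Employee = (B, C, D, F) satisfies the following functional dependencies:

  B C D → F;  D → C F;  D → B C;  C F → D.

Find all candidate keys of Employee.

{D}, {C, F}

{D}⁺: D→CF adds C, F; D→BC adds B → {B, C, D, F}.
{C, F}⁺: CF→D adds D; D→BC adds B → {B, C, D, F}. Minimal: {F}⁺ = {F}; {C}⁺ = {C} — none reach the full schema.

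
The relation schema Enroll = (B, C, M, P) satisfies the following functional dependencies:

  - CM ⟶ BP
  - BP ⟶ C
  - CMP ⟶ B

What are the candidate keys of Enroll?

{C, M}, {B, M, P}

Attribute M never appears on the right-hand side of any dependency, so M must belong to every candidate key.
{M}⁺ = {M}, which is not all of the schema, so we must add further attributes.
{C, M}⁺: CM→BP adds B, P → {B, C, M, P}. Minimal: {M}⁺ = {M}; {C}⁺ = {C} — none reach the full schema.
{B, M, P}⁺: BP→C adds C → {B, C, M, P}. Minimal: {M, P}⁺ = {M, P}; {B, P}⁺ = {B, C, P}; {B, M}⁺ = {B, M} — none reach the full schema.
Any other superkey contains one of these as a subset, so there are no further candidate keys.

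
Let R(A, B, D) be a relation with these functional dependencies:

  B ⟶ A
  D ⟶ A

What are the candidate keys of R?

BD

Attributes B, D never appear on any right-hand side, so every candidate key must contain {B, D}.
{B, D}⁺ = {A, B, D}, which is all of the schema, so {B, D} is the only candidate key.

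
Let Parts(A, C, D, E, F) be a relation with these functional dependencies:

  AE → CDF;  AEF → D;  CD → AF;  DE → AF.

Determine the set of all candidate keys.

{A, E}⁺: AE→CDF adds C, D, F → {A, C, D, E, F}.
{D, E}⁺: DE→AF adds A, F; AE→CDF adds C → {A, C, D, E, F}.

AE, DE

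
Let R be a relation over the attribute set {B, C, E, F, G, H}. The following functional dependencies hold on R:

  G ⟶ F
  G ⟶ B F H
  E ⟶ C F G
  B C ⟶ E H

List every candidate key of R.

{E}, {B, C}, {C, G}

{E}⁺: E→CFG adds C, F, G; G→BFH adds B, H → {B, C, E, F, G, H}.
{B, C}⁺: BC→EH adds E, H; E→CFG adds F, G → {B, C, E, F, G, H}. Minimal: {C}⁺ = {C}; {B}⁺ = {B} — none reach the full schema.
{C, G}⁺: G→F adds F; G→BFH adds B, H; BC→EH adds E → {B, C, E, F, G, H}. Minimal: {G}⁺ = {B, F, G, H}; {C}⁺ = {C} — none reach the full schema.
Any other superkey contains one of these as a subset, so there are no further candidate keys.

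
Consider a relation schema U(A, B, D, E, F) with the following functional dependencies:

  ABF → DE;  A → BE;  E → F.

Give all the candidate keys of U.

Attribute A never appears on the right-hand side of any dependency, so A must belong to every candidate key.
{A}⁺ = {A, B, D, E, F}, which is all of the schema, so {A} is the only candidate key.

A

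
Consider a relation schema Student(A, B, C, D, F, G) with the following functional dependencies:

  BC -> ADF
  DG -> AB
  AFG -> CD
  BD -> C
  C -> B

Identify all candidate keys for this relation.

Attribute G never appears on the right-hand side of any dependency, so G must belong to every candidate key.
{G}⁺ = {G}, which is not all of the schema, so we must add further attributes.
{C, G}⁺: C→B adds B; BC→ADF adds A, D, F → {A, B, C, D, F, G}. Minimal: {G}⁺ = {G}; {C}⁺ = {A, B, C, D, F} — none reach the full schema.
{D, G}⁺: DG→AB adds A, B; BD→C adds C; BC→ADF adds F → {A, B, C, D, F, G}. Minimal: {G}⁺ = {G}; {D}⁺ = {D} — none reach the full schema.
{A, F, G}⁺: AFG→CD adds C, D; C→B adds B → {A, B, C, D, F, G}. Minimal: {F, G}⁺ = {F, G}; {A, G}⁺ = {A, G}; {A, F}⁺ = {A, F} — none reach the full schema.
Any other superkey contains one of these as a subset, so there are no further candidate keys.

CG, DG, AFG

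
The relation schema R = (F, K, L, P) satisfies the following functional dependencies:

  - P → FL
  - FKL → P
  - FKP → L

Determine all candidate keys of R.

Attribute K never appears on the right-hand side of any dependency, so K must belong to every candidate key.
{K}⁺ = {K}, which is not all of the schema, so we must add further attributes.
{K, P}⁺: P→FL adds F, L → {F, K, L, P}. Minimal: {P}⁺ = {F, L, P}; {K}⁺ = {K} — none reach the full schema.
{F, K, L}⁺: FKL→P adds P → {F, K, L, P}. Minimal: {K, L}⁺ = {K, L}; {F, L}⁺ = {F, L}; {F, K}⁺ = {F, K} — none reach the full schema.
Any other superkey contains one of these as a subset, so there are no further candidate keys.

(K, P), (F, K, L)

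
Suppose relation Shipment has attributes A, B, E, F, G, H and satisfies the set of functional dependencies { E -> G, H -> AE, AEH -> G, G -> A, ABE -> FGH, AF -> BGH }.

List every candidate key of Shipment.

{A, F}, {B, E}, {B, H}, {E, F}, {F, G}, {F, H}

{A, F}⁺: AF→BGH adds B, G, H; H→AE adds E → {A, B, E, F, G, H}. Minimal: {F}⁺ = {F}; {A}⁺ = {A} — none reach the full schema.
{B, E}⁺: E→G adds G; G→A adds A; ABE→FGH adds F, H → {A, B, E, F, G, H}. Minimal: {E}⁺ = {A, E, G}; {B}⁺ = {B} — none reach the full schema.
{B, H}⁺: H→AE adds A, E; AEH→G adds G; ABE→FGH adds F → {A, B, E, F, G, H}. Minimal: {H}⁺ = {A, E, G, H}; {B}⁺ = {B} — none reach the full schema.
{E, F}⁺: E→G adds G; G→A adds A; AF→BGH adds B, H → {A, B, E, F, G, H}. Minimal: {F}⁺ = {F}; {E}⁺ = {A, E, G} — none reach the full schema.
{F, G}⁺: G→A adds A; AF→BGH adds B, H; H→AE adds E → {A, B, E, F, G, H}. Minimal: {G}⁺ = {A, G}; {F}⁺ = {F} — none reach the full schema.
{F, H}⁺: H→AE adds A, E; AEH→G adds G; AF→BGH adds B → {A, B, E, F, G, H}. Minimal: {H}⁺ = {A, E, G, H}; {F}⁺ = {F} — none reach the full schema.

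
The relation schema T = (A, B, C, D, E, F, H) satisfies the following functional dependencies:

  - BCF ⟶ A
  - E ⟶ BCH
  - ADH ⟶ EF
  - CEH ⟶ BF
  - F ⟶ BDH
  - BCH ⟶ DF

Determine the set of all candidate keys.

{E}; {A, F}; {C, F}; {A, D, H}; {B, C, H}

{E}⁺: E→BCH adds B, C, H; CEH→BF adds F; F→BDH adds D; BCF→A adds A → {A, B, C, D, E, F, H}.
{A, F}⁺: F→BDH adds B, D, H; ADH→EF adds E; E→BCH adds C → {A, B, C, D, E, F, H}. Minimal: {F}⁺ = {B, D, F, H}; {A}⁺ = {A} — none reach the full schema.
{C, F}⁺: F→BDH adds B, D, H; BCF→A adds A; ADH→EF adds E → {A, B, C, D, E, F, H}. Minimal: {F}⁺ = {B, D, F, H}; {C}⁺ = {C} — none reach the full schema.
{A, D, H}⁺: ADH→EF adds E, F; F→BDH adds B; E→BCH adds C → {A, B, C, D, E, F, H}. Minimal: {D, H}⁺ = {D, H}; {A, H}⁺ = {A, H}; {A, D}⁺ = {A, D} — none reach the full schema.
{B, C, H}⁺: BCH→DF adds D, F; BCF→A adds A; ADH→EF adds E → {A, B, C, D, E, F, H}. Minimal: {C, H}⁺ = {C, H}; {B, H}⁺ = {B, H}; {B, C}⁺ = {B, C} — none reach the full schema.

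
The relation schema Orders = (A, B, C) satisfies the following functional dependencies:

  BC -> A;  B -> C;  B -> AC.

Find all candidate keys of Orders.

{B}

Attribute B never appears on the right-hand side of any dependency, so B must belong to every candidate key.
{B}⁺ = {A, B, C}, which is all of the schema, so {B} is the only candidate key.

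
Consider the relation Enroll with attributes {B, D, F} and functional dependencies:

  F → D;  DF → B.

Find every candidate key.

{F}

Attribute F never appears on the right-hand side of any dependency, so F must belong to every candidate key.
{F}⁺ = {B, D, F}, which is all of the schema, so {F} is the only candidate key.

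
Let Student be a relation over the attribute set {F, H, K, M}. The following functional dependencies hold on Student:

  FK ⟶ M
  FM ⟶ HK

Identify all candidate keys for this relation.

Attribute F never appears on the right-hand side of any dependency, so F must belong to every candidate key.
{F}⁺ = {F}, which is not all of the schema, so we must add further attributes.
{F, K}⁺: FK→M adds M; FM→HK adds H → {F, H, K, M}. Minimal: {K}⁺ = {K}; {F}⁺ = {F} — none reach the full schema.
{F, M}⁺: FM→HK adds H, K → {F, H, K, M}. Minimal: {M}⁺ = {M}; {F}⁺ = {F} — none reach the full schema.

(F, K), (F, M)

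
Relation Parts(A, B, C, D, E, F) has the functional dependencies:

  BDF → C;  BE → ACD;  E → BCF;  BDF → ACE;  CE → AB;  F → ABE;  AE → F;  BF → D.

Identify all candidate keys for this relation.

{E}, {F}

{E}⁺: E→BCF adds B, C, F; CE→AB adds A; BF→D adds D → {A, B, C, D, E, F}.
{F}⁺: F→ABE adds A, B, E; BF→D adds D; BDF→C adds C → {A, B, C, D, E, F}.
Any other superkey contains one of these as a subset, so there are no further candidate keys.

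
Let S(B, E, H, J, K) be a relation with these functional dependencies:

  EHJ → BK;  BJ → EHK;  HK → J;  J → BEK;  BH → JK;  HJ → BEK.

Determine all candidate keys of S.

{J}; {B, H}; {H, K}

{J}⁺: J→BEK adds B, E, K; BJ→EHK adds H → {B, E, H, J, K}.
{B, H}⁺: BH→JK adds J, K; HJ→BEK adds E → {B, E, H, J, K}. Minimal: {H}⁺ = {H}; {B}⁺ = {B} — none reach the full schema.
{H, K}⁺: HK→J adds J; J→BEK adds B, E → {B, E, H, J, K}. Minimal: {K}⁺ = {K}; {H}⁺ = {H} — none reach the full schema.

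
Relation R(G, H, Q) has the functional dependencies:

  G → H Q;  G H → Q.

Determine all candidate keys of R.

{G}

Attribute G never appears on the right-hand side of any dependency, so G must belong to every candidate key.
{G}⁺ = {G, H, Q}, which is all of the schema, so {G} is the only candidate key.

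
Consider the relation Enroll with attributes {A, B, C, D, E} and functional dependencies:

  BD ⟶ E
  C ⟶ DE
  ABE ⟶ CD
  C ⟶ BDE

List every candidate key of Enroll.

AC, ABD, ABE

Attribute A never appears on the right-hand side of any dependency, so A must belong to every candidate key.
{A}⁺ = {A}, which is not all of the schema, so we must add further attributes.
{A, C}⁺: C→DE adds D, E; C→BDE adds B → {A, B, C, D, E}. Minimal: {C}⁺ = {B, C, D, E}; {A}⁺ = {A} — none reach the full schema.
{A, B, D}⁺: BD→E adds E; ABE→CD adds C → {A, B, C, D, E}. Minimal: {B, D}⁺ = {B, D, E}; {A, D}⁺ = {A, D}; {A, B}⁺ = {A, B} — none reach the full schema.
{A, B, E}⁺: ABE→CD adds C, D → {A, B, C, D, E}. Minimal: {B, E}⁺ = {B, E}; {A, E}⁺ = {A, E}; {A, B}⁺ = {A, B} — none reach the full schema.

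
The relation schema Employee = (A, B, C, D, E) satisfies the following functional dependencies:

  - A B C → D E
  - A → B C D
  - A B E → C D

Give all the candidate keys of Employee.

A

Attribute A never appears on the right-hand side of any dependency, so A must belong to every candidate key.
{A}⁺ = {A, B, C, D, E}, which is all of the schema, so {A} is the only candidate key.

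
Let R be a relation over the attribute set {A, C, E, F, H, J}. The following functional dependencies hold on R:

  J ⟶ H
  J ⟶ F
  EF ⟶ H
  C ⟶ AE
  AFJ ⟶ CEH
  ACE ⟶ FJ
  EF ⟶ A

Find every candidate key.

{C}, {A, J}, {E, J}

{C}⁺: C→AE adds A, E; ACE→FJ adds F, J; J→H adds H → {A, C, E, F, H, J}.
{A, J}⁺: J→H adds H; J→F adds F; AFJ→CEH adds C, E → {A, C, E, F, H, J}. Minimal: {J}⁺ = {F, H, J}; {A}⁺ = {A} — none reach the full schema.
{E, J}⁺: J→H adds H; J→F adds F; EF→A adds A; AFJ→CEH adds C → {A, C, E, F, H, J}. Minimal: {J}⁺ = {F, H, J}; {E}⁺ = {E} — none reach the full schema.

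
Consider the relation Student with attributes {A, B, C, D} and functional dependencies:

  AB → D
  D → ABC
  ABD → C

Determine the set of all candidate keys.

D; AB

{D}⁺: D→ABC adds A, B, C → {A, B, C, D}.
{A, B}⁺: AB→D adds D; D→ABC adds C → {A, B, C, D}. Minimal: {B}⁺ = {B}; {A}⁺ = {A} — none reach the full schema.
Any other superkey contains one of these as a subset, so there are no further candidate keys.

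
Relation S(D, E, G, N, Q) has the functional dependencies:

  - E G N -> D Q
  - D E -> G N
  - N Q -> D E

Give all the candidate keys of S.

{D, E}; {N, Q}; {E, G, N}

{D, E}⁺: DE→GN adds G, N; EGN→DQ adds Q → {D, E, G, N, Q}. Minimal: {E}⁺ = {E}; {D}⁺ = {D} — none reach the full schema.
{N, Q}⁺: NQ→DE adds D, E; DE→GN adds G → {D, E, G, N, Q}. Minimal: {Q}⁺ = {Q}; {N}⁺ = {N} — none reach the full schema.
{E, G, N}⁺: EGN→DQ adds D, Q → {D, E, G, N, Q}. Minimal: {G, N}⁺ = {G, N}; {E, N}⁺ = {E, N}; {E, G}⁺ = {E, G} — none reach the full schema.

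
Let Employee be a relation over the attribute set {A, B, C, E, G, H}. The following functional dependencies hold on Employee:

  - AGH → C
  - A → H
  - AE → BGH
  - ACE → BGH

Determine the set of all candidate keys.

{A, E}

{A, E}⁺: A→H adds H; AE→BGH adds B, G; AGH→C adds C → {A, B, C, E, G, H}. Minimal: {E}⁺ = {E}; {A}⁺ = {A, H} — none reach the full schema.
No other minimal superkey exists.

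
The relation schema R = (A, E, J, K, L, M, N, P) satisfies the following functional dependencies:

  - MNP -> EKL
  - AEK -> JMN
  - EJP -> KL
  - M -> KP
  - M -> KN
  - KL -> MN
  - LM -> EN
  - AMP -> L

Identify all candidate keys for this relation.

Attribute A never appears on the right-hand side of any dependency, so A must belong to every candidate key.
{A}⁺ = {A}, which is not all of the schema, so we must add further attributes.
{A, M}⁺: M→KP adds K, P; M→KN adds N; AMP→L adds L; MNP→EKL adds E; AEK→JMN adds J → {A, E, J, K, L, M, N, P}. Minimal: {M}⁺ = {E, K, L, M, N, P}; {A}⁺ = {A} — none reach the full schema.
{A, E, K}⁺: AEK→JMN adds J, M, N; M→KP adds P; AMP→L adds L → {A, E, J, K, L, M, N, P}. Minimal: {E, K}⁺ = {E, K}; {A, K}⁺ = {A, K}; {A, E}⁺ = {A, E} — none reach the full schema.
{A, K, L}⁺: KL→MN adds M, N; LM→EN adds E; AEK→JMN adds J; M→KP adds P → {A, E, J, K, L, M, N, P}. Minimal: {K, L}⁺ = {E, K, L, M, N, P}; {A, L}⁺ = {A, L}; {A, K}⁺ = {A, K} — none reach the full schema.
{A, E, J, P}⁺: EJP→KL adds K, L; KL→MN adds M, N → {A, E, J, K, L, M, N, P}. Minimal: {E, J, P}⁺ = {E, J, K, L, M, N, P}; {A, J, P}⁺ = {A, J, P}; {A, E, P}⁺ = {A, E, P}; … — none reach the full schema.
Any other superkey contains one of these as a subset, so there are no further candidate keys.

{A, M}, {A, E, K}, {A, K, L}, {A, E, J, P}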